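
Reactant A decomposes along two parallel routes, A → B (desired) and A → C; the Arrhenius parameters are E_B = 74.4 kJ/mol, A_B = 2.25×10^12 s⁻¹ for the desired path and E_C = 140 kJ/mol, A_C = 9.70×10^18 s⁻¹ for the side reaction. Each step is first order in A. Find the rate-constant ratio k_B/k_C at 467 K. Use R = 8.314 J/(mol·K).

5.05

With equal orders, S_{B/C} = k_B/k_C = (A_B/A_C)·exp[(E_C−E_B)/(RT)].
(E_C−E_B)/(RT) = (140−74.4)×10³/(8.314×467) = 65600/3883 = 16.90.
k_B/k_C = (2.25×10^12/9.70×10^18)·exp(16.90) = 2.320×10^-7 × 2.176×10^7 = 5.05.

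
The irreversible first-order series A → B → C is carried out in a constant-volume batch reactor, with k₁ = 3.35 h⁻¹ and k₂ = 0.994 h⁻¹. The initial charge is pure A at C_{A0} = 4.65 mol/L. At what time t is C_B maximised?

0.516 h

Setting dC_B/dt = 0 gives t_opt = ln(k₂/k₁)/(k₂−k₁).
= ln(0.994/3.35)/(0.994−3.35) = ln(0.2967)/-2.356 = -1.215/-2.356 = 0.516 h.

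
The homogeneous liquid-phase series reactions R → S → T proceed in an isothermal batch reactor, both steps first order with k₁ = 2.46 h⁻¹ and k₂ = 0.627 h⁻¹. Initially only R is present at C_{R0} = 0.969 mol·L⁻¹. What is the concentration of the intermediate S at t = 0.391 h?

0.521 mol·L⁻¹

For first-order series with pure R initially, C_S(t) = k₁C_{R0}/(k₂−k₁)·(e^(−k₁t) − e^(−k₂t)).
e^(−k₁t) = e^(−2.46×0.391) = e^(−0.9619) = 0.3822; e^(−k₂t) = e^(−0.2452) = 0.7826.
C_S = 2.46×0.969/(0.627−2.46) × (0.3822−0.7826) = (-1.300)×(-0.4004) = 0.5207 mol·L⁻¹.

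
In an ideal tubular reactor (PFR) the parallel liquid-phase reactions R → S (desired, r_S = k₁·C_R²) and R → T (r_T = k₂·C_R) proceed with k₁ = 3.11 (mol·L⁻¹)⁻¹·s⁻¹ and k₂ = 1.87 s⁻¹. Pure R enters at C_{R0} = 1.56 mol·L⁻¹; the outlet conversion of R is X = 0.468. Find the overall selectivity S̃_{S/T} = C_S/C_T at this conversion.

C_R = C_{R0}(1−X) = 0.8299 mol·L⁻¹.
Along a PFR/batch, dC_T/dC_R = −r_T/(r_S+r_T) = −k₂/(k₂+k₁·C_R).
Integrating from C_{R0} to C_R: C_T = (1.87/3.11)·ln[(1.87+3.11·1.56)/(1.87+3.11·0.830)] = 0.6013·ln(6.722/4.451) = 0.2478 mol·L⁻¹.
Then C_S = (C_{R0}−C_R) − C_T = 0.7301 − 0.2478 = 0.4822 mol·L⁻¹.
S̃_{S/T} = C_S/C_T = 0.4822/0.2478 = 1.95.

1.95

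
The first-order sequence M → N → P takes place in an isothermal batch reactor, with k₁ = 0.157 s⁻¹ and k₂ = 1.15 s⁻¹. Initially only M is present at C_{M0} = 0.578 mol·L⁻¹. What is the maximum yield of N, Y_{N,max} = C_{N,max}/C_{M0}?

At the optimum, C_{N,max}/C_{M0} = (k₁/k₂)^[k₂/(k₂−k₁)].
= (0.157/1.15)^(1.15/(1.15−0.157)) = (0.1365)^(1.158) = 0.09965.

0.0996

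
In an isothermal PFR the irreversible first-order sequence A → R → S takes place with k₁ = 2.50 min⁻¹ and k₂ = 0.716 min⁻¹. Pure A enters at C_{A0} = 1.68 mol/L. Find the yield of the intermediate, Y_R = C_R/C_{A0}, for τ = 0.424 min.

The intermediate concentration in a first-order A→B→C sequence is C_R = k₁C_{A0}(e^(−k₁τ) − e^(−k₂τ))/(k₂−k₁).
e^(−k₁τ) = e^(−2.50×0.424) = e^(−1.060) = 0.3465; e^(−k₂τ) = e^(−0.3036) = 0.7382.
C_R = 2.50×1.68/(0.716−2.50) × (0.3465−0.7382) = (-2.354)×(-0.3917) = 0.9222 mol/L.
Y_R = C_R/C_{A0} = 0.9222/1.68 = 0.549.

0.549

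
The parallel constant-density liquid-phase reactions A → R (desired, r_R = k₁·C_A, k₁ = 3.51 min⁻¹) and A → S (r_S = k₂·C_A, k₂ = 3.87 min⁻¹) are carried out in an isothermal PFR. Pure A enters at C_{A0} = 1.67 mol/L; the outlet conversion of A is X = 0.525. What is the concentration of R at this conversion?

0.417 mol/L

C_A = C_{A0}(1−X) = 0.7932 mol/L.
Both paths are first order in A, so the instantaneous fraction to R is constant: dC_R/d(−C_A) = k₁/(k₁+k₂) = 0.4756.
C_R = 0.4756·(C_{A0}−C_A) = 0.4756×0.8768 = 0.417 mol/L.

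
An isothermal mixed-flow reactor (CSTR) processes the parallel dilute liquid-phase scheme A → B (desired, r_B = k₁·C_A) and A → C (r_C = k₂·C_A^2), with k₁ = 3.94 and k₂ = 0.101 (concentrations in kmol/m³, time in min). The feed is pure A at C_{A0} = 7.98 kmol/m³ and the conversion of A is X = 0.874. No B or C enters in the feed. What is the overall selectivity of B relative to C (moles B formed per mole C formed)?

38.8

Exit C_A = C_{A0}(1−X) = 7.98×0.126 = 1.005 kmol/m³.
Rates in a CSTR are evaluated at the outlet concentration: r_B = 3.94×1.005 = 3.962, r_C = 0.101×1.005^2 = 0.1021.
Overall selectivity = C_B/C_C = r_Bτ/(r_Cτ) = r_B/r_C = 38.8.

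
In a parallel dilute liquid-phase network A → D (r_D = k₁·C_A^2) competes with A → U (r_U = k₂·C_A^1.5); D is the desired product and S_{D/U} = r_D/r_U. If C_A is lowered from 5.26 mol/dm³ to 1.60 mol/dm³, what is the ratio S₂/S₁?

S_{D/U} = (k₁/k₂)·C_A^0.5, so S₂/S₁ = (C_{A,2}/C_{A,1})^0.5.
= (1.60/5.26)^0.5 = (0.3042)^0.5 = 0.552.

0.552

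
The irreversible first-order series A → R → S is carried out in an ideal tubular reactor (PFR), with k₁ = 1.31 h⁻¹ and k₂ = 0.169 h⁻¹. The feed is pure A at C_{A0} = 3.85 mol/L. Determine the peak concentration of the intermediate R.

Evaluating C_R at τ_opt = ln(k₂/k₁)/(k₂−k₁) gives C_{R,max}/C_{A0} = (k₁/k₂)^[k₂/(k₂−k₁)].
= (1.31/0.169)^(0.169/(0.169−1.31)) = (7.751)^(-0.1481) = 0.7384.
C_{R,max} = 0.7384×3.85 = 2.84 mol/L.

2.84 mol/L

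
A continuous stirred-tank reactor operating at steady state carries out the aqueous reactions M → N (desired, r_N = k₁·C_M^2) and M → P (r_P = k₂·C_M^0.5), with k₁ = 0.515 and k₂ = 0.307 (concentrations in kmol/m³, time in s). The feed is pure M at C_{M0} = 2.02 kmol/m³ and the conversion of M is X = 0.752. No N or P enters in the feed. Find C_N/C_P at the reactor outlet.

Exit C_M = C_{M0}(1−X) = 2.02×0.248 = 0.5010 kmol/m³.
Rates in a CSTR are evaluated at the outlet concentration: r_N = 0.515×0.5010^2 = 0.1292, r_P = 0.307×0.5010^0.5 = 0.2173.
Overall selectivity = C_N/C_P = r_Nτ/(r_Pτ) = r_N/r_P = 0.595.

0.595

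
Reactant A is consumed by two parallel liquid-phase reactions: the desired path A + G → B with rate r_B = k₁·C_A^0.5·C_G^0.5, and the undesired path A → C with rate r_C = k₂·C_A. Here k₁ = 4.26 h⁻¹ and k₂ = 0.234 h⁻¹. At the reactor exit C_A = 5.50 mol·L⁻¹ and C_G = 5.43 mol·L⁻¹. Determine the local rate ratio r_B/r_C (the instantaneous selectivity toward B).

18.1

S_{B/C} = r_B/r_C = (k₁·C_A^0.5·C_G^0.5)/(k₂·C_A) = (k₁/k₂)·C_A^-0.5·C_G^0.5.
= (4.26×5.500^0.5×5.430^0.5) / (0.234×5.500) = 23.28/1.287 = 18.1.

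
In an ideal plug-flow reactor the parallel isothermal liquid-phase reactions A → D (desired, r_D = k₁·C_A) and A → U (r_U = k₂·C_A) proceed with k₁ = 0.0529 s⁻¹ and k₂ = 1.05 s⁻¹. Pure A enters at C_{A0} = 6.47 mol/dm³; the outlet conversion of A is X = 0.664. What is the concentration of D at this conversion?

C_A = C_{A0}(1−X) = 2.174 mol/dm³.
Both paths are first order in A, so the instantaneous fraction to D is constant: dC_D/d(−C_A) = k₁/(k₁+k₂) = 0.04796.
C_D = 0.04796·(C_{A0}−C_A) = 0.04796×4.296 = 0.206 mol/dm³.

0.206 mol/dm³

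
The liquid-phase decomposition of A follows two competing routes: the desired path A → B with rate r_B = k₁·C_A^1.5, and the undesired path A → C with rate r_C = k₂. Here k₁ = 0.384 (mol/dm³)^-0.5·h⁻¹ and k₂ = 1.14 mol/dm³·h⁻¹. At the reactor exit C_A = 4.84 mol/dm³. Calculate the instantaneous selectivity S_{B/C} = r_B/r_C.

S_{B/C} = r_B/r_C = (k₁·C_A^1.5)/(k₂) = (k₁/k₂)·C_A^1.5.
= (0.384×4.840^1.5) / (1.14) = 4.089/1.140 = 3.59.

3.59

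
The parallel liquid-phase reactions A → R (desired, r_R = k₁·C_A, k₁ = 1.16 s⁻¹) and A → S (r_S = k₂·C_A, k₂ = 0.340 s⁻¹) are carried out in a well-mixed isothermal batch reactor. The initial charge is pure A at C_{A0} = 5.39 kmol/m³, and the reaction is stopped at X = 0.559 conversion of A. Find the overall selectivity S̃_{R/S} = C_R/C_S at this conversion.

3.41

C_A = C_{A0}(1−X) = 2.377 kmol/m³.
Both paths are first order in A, so the instantaneous fraction to R is constant: dC_R/d(−C_A) = k₁/(k₁+k₂) = 0.7733.
C_R = 0.7733·(C_{A0}−C_A) = 0.7733×3.013 = 2.33 kmol/m³.
C_S = (C_{A0}−C_A)−C_R = 0.6829 kmol/m³; S̃_{R/S} = 2.330/0.6829 = 3.41.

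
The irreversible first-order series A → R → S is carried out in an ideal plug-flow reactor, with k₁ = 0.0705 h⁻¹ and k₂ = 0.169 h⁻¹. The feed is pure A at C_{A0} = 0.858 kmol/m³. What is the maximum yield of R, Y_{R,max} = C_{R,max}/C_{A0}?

Evaluating C_R at τ_opt = ln(k₂/k₁)/(k₂−k₁) gives C_{R,max}/C_{A0} = (k₁/k₂)^[k₂/(k₂−k₁)].
= (0.0705/0.169)^(0.169/(0.169−0.0705)) = (0.4172)^(1.716) = 0.2231.

0.223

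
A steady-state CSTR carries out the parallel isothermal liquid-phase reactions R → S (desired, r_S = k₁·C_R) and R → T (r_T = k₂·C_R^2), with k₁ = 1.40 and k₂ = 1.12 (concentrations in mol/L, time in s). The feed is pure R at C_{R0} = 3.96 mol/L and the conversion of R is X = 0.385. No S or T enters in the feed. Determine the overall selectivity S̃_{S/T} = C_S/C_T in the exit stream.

Exit C_R = C_{R0}(1−X) = 3.96×0.615 = 2.435 mol/L.
A CSTR operates uniformly at the exit composition, giving r_S = 3.410 and r_T = 6.643 (each k·C_R^n at C_R = 2.435).
Overall selectivity = C_S/C_T = r_Sτ/(r_Tτ) = r_S/r_T = 0.513.

0.513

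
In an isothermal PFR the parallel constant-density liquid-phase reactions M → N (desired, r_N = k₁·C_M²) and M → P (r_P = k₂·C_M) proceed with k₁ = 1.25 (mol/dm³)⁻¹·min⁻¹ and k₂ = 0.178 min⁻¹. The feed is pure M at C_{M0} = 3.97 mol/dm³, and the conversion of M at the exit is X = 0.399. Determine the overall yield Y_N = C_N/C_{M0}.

0.382

C_M = C_{M0}(1−X) = 2.386 mol/dm³.
Along a PFR/batch, dC_P/dC_M = −r_P/(r_N+r_P) = −k₂/(k₂+k₁·C_M).
Integrating from C_{M0} to C_M: C_P = (0.178/1.25)·ln[(0.178+1.25·3.97)/(0.178+1.25·2.39)] = 0.1424·ln(5.141/3.160) = 0.06927 mol/dm³.
Then C_N = (C_{M0}−C_M) − C_P = 1.584 − 0.06927 = 1.515 mol/dm³.
Y_N = C_N/C_{M0} = 1.515/3.97 = 0.382.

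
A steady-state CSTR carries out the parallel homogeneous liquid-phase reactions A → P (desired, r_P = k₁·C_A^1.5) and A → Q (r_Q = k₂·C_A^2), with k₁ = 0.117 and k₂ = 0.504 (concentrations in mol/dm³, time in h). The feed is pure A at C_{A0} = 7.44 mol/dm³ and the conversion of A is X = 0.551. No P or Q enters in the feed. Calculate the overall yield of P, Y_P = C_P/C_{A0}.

Exit C_A = C_{A0}(1−X) = 7.44×0.449 = 3.341 mol/dm³.
Rates in a CSTR are evaluated at the outlet concentration: r_P = 0.117×3.341^1.5 = 0.7144, r_Q = 0.504×3.341^2 = 5.624.
Fraction of consumed A going to P: r_P/(r_P+r_Q) = 0.1127.
C_P = 0.1127·C_{A0}·X = 0.1127×7.44×0.551 = 0.462 mol/dm³; Y_P = C_P/C_{A0} = 0.0621.

0.0621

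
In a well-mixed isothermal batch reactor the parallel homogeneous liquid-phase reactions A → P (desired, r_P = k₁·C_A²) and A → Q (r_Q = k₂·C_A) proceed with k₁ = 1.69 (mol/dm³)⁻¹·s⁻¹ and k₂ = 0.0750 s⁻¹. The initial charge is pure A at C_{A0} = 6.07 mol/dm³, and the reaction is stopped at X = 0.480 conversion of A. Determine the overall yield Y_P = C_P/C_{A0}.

0.475

C_A = C_{A0}(1−X) = 3.156 mol/dm³.
Along a PFR/batch, dC_Q/dC_A = −r_Q/(r_P+r_Q) = −k₂/(k₂+k₁·C_A).
Integrating from C_{A0} to C_A: C_Q = (0.0750/1.69)·ln[(0.0750+1.69·6.07)/(0.0750+1.69·3.16)] = 0.04438·ln(10.33/5.409) = 0.02872 mol/dm³.
Then C_P = (C_{A0}−C_A) − C_Q = 2.914 − 0.02872 = 2.885 mol/dm³.
Y_P = C_P/C_{A0} = 2.885/6.07 = 0.475.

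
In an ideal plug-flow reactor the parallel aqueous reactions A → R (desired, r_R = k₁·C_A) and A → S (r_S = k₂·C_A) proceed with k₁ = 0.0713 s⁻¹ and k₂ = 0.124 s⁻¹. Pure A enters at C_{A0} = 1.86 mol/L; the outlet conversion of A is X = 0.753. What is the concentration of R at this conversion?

0.511 mol/L

C_A = C_{A0}(1−X) = 0.4594 mol/L.
Both paths are first order in A, so the instantaneous fraction to R is constant: dC_R/d(−C_A) = k₁/(k₁+k₂) = 0.3651.
C_R = 0.3651·(C_{A0}−C_A) = 0.3651×1.401 = 0.511 mol/L.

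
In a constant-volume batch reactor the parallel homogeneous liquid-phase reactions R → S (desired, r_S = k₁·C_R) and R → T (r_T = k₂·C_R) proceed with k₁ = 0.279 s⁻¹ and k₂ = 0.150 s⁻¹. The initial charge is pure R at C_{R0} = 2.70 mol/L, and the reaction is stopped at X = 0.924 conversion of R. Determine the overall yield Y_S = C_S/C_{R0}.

0.601

C_R = C_{R0}(1−X) = 0.2052 mol/L.
Both paths are first order in R, so the instantaneous fraction to S is constant: dC_S/d(−C_R) = k₁/(k₁+k₂) = 0.6503.
C_S = 0.6503·(C_{R0}−C_R) = 0.6503×2.495 = 1.62 mol/L.
Y_S = C_S/C_{R0} = 1.622/2.70 = 0.601.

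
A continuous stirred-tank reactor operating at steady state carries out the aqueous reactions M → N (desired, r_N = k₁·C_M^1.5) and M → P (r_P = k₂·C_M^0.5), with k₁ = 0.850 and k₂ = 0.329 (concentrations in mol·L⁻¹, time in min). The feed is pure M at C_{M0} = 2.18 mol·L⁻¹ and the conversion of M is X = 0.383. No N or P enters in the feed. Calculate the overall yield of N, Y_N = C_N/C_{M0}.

Exit C_M = C_{M0}(1−X) = 2.18×0.617 = 1.345 mol·L⁻¹.
Rates in a CSTR are evaluated at the outlet concentration: r_N = 0.850×1.345^1.5 = 1.326, r_P = 0.329×1.345^0.5 = 0.3816.
Fraction of consumed M going to N: r_N/(r_N+r_P) = 0.7765.
C_N = 0.7765·C_{M0}·X = 0.7765×2.18×0.383 = 0.648 mol·L⁻¹; Y_N = C_N/C_{M0} = 0.297.

0.297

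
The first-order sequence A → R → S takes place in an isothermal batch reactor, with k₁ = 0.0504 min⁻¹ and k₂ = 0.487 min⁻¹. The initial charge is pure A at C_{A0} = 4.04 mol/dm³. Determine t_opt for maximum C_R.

For first-order series the maximum of C_R occurs at t_opt = ln(k₂/k₁)/(k₂−k₁).
= ln(0.487/0.0504)/(0.487−0.0504) = ln(9.663)/0.4366 = 2.268/0.4366 = 5.20 min.

5.20 min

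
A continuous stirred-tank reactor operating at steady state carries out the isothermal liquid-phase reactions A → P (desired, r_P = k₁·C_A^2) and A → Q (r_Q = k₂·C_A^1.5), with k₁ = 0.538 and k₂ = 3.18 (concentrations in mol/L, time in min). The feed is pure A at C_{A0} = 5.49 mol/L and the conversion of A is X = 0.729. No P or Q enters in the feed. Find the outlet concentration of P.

Exit C_A = C_{A0}(1−X) = 5.49×0.271 = 1.488 mol/L.
In a CSTR the entire volume is at exit conditions, so r_P = 0.538×1.488^2 = 1.191 and r_Q = 3.18×1.488^1.5 = 5.771.
Fraction of consumed A going to P: r_P/(r_P+r_Q) = 0.1711.
C_P = 0.1711·C_{A0}·X = 0.1711×5.49×0.729 = 0.685 mol/L.

0.685 mol/L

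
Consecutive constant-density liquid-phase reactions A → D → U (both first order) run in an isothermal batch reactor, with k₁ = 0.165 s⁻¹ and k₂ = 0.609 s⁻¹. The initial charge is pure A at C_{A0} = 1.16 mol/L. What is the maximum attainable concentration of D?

At the optimum, C_{D,max}/C_{A0} = (k₁/k₂)^[k₂/(k₂−k₁)].
= (0.165/0.609)^(0.609/(0.609−0.165)) = (0.2709)^(1.372) = 0.1668.
C_{D,max} = 0.1668×1.16 = 0.193 mol/L.

0.193 mol/L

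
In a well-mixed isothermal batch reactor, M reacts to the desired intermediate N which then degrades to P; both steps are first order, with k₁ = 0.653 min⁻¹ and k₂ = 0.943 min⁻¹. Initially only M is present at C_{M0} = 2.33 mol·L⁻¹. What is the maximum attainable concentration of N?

0.705 mol·L⁻¹

For a first-order series the maximum intermediate yield is C_{N,max}/C_{M0} = (k₁/k₂)^[k₂/(k₂−k₁)].
= (0.653/0.943)^(0.943/(0.943−0.653)) = (0.6925)^(3.252) = 0.3027.
C_{N,max} = 0.3027×2.33 = 0.705 mol·L⁻¹.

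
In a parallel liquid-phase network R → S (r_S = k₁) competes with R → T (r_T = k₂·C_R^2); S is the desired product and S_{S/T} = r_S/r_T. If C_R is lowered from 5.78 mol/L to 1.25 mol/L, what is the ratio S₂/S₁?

S_{S/T} = (k₁/k₂)·C_R^-2, so S₂/S₁ = (C_{R,2}/C_{R,1})^-2.
= (1.25/5.78)^(-2) = (0.2163)^(-2) = 21.4.
Selectivity toward S rises as C_R falls — low-concentration operation is favoured.

21.4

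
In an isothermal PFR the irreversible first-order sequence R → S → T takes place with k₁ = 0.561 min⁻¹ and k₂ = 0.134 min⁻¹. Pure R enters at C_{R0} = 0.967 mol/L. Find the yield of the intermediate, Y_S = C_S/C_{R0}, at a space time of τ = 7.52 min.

The intermediate concentration in a first-order A→B→C sequence is C_S = k₁C_{R0}(e^(−k₁τ) − e^(−k₂τ))/(k₂−k₁).
e^(−k₁τ) = e^(−0.561×7.52) = e^(−4.219) = 0.01472; e^(−k₂τ) = e^(−1.008) = 0.3651.
C_S = 0.561×0.967/(0.134−0.561) × (0.01472−0.3651) = (-1.270)×(-0.3503) = 0.4451 mol/L.
Y_S = C_S/C_{R0} = 0.4451/0.967 = 0.460.

0.460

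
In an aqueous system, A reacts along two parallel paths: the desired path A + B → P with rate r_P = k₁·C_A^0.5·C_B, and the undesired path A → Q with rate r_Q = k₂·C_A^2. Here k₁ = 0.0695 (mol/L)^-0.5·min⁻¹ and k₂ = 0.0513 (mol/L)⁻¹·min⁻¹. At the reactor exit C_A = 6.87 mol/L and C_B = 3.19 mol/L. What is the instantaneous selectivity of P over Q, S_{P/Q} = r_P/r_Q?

S_{P/Q} = r_P/r_Q = (k₁·C_A^0.5·C_B)/(k₂·C_A^2) = (k₁/k₂)·C_A^-1.5·C_B.
= (0.0695×6.870^0.5×3.190) / (0.0513×6.870^2) = 0.5811/2.421 = 0.240.

0.240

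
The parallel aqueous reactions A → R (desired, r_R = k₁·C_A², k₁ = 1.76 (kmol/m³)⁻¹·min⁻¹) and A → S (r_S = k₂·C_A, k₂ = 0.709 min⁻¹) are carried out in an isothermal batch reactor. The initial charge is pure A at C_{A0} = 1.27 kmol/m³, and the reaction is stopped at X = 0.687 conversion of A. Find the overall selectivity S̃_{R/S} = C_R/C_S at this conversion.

1.94

C_A = C_{A0}(1−X) = 0.3975 kmol/m³.
Along a PFR/batch, dC_S/dC_A = −r_S/(r_R+r_S) = −k₂/(k₂+k₁·C_A).
Integrating from C_{A0} to C_A: C_S = (0.709/1.76)·ln[(0.709+1.76·1.27)/(0.709+1.76·0.398)] = 0.4028·ln(2.944/1.409) = 0.2970 kmol/m³.
Then C_R = (C_{A0}−C_A) − C_S = 0.8725 − 0.2970 = 0.5755 kmol/m³.
S̃_{R/S} = C_R/C_S = 0.5755/0.2970 = 1.94.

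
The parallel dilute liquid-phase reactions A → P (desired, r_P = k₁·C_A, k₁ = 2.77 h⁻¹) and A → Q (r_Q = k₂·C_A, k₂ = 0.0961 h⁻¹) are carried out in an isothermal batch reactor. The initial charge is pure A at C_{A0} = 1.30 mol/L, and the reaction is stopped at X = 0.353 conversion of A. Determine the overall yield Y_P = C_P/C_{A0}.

C_A = C_{A0}(1−X) = 0.8411 mol/L.
Both paths are first order in A, so the instantaneous fraction to P is constant: dC_P/d(−C_A) = k₁/(k₁+k₂) = 0.9665.
C_P = 0.9665·(C_{A0}−C_A) = 0.9665×0.4589 = 0.444 mol/L.
Y_P = C_P/C_{A0} = 0.4435/1.30 = 0.341.

0.341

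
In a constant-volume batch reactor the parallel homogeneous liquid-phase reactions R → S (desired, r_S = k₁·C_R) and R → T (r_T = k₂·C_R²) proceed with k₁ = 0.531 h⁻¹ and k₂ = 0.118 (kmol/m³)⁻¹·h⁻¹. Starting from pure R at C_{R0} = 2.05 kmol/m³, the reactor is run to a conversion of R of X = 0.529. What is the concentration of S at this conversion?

C_R = C_{R0}(1−X) = 0.9655 kmol/m³.
Along a PFR/batch, dC_S/dC_R = −r_S/(r_S+r_T) = −k₁/(k₁+k₂·C_R).
Integrating from C_{R0} to C_R: C_S = (0.531/0.118)·ln[(0.531+0.118·2.05)/(0.531+0.118·0.966)] = 4.500·ln(0.7729/0.6449) = 0.8145 kmol/m³.

0.815 kmol/m³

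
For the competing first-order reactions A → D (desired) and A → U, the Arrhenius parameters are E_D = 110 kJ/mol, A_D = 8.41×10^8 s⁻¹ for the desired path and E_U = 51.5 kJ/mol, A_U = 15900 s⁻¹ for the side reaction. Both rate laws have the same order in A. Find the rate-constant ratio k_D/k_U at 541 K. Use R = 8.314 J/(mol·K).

0.119

With equal orders, S_{D/U} = k_D/k_U = (A_D/A_U)·exp[(E_U−E_D)/(RT)].
(E_U−E_D)/(RT) = (51.5−110)×10³/(8.314×541) = -58500/4498 = -13.01.
k_D/k_U = (8.41×10^8/15900)·exp(-13.01) = 52893 × 2.246×10^-6 = 0.119.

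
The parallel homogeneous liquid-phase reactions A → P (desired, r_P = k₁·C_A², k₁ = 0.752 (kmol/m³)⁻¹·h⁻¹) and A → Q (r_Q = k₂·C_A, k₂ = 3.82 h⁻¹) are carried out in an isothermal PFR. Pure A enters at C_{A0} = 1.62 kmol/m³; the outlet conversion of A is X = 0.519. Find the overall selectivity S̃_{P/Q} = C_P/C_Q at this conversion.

C_A = C_{A0}(1−X) = 0.7792 kmol/m³.
Along a PFR/batch, dC_Q/dC_A = −r_Q/(r_P+r_Q) = −k₂/(k₂+k₁·C_A).
Integrating from C_{A0} to C_A: C_Q = (3.82/0.752)·ln[(3.82+0.752·1.62)/(3.82+0.752·0.779)] = 5.080·ln(5.038/4.406) = 0.6812 kmol/m³.
Then C_P = (C_{A0}−C_A) − C_Q = 0.8408 − 0.6812 = 0.1596 kmol/m³.
S̃_{P/Q} = C_P/C_Q = 0.1596/0.6812 = 0.234.

0.234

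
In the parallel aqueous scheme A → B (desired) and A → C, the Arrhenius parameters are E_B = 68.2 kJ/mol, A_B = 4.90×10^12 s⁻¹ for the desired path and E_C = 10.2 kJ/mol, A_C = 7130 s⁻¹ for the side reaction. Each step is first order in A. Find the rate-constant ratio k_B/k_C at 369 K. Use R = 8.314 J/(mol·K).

With equal orders, S_{B/C} = k_B/k_C = (A_B/A_C)·exp[(E_C−E_B)/(RT)].
(E_C−E_B)/(RT) = (10.2−68.2)×10³/(8.314×369) = -58000/3068 = -18.91.
k_B/k_C = (4.90×10^12/7130)·exp(-18.91) = 6.872×10^8 × 6.157×10^-9 = 4.23.
Since E_B > E_C, raising the temperature improves selectivity toward B.

4.23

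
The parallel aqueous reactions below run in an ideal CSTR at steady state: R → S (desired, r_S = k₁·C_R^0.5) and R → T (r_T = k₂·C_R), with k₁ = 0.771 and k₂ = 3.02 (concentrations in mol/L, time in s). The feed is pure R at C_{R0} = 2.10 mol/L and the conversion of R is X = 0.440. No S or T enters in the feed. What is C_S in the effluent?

Exit C_R = C_{R0}(1−X) = 2.10×0.560 = 1.176 mol/L.
A CSTR operates uniformly at the exit composition, giving r_S = 0.8361 and r_T = 3.552 (each k·C_R^n at C_R = 1.176).
Fraction of consumed R going to S: r_S/(r_S+r_T) = 0.1906.
C_S = 0.1906·C_{R0}·X = 0.1906×2.10×0.440 = 0.176 mol/L.

0.176 mol/L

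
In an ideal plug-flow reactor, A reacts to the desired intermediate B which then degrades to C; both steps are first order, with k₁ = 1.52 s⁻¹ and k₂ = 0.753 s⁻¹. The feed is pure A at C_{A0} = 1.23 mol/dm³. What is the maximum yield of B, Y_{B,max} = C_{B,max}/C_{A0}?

0.502

For a first-order series the maximum intermediate yield is C_{B,max}/C_{A0} = (k₁/k₂)^[k₂/(k₂−k₁)].
= (1.52/0.753)^(0.753/(0.753−1.52)) = (2.019)^(-0.9817) = 0.5018.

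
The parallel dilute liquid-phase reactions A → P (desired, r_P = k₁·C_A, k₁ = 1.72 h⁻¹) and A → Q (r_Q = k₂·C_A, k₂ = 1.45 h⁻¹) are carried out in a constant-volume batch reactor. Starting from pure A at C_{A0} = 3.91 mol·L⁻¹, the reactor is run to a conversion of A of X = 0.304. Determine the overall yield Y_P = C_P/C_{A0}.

C_A = C_{A0}(1−X) = 2.721 mol·L⁻¹.
Both paths are first order in A, so the instantaneous fraction to P is constant: dC_P/d(−C_A) = k₁/(k₁+k₂) = 0.5426.
C_P = 0.5426·(C_{A0}−C_A) = 0.5426×1.189 = 0.645 mol·L⁻¹.
Y_P = C_P/C_{A0} = 0.6449/3.91 = 0.165.

0.165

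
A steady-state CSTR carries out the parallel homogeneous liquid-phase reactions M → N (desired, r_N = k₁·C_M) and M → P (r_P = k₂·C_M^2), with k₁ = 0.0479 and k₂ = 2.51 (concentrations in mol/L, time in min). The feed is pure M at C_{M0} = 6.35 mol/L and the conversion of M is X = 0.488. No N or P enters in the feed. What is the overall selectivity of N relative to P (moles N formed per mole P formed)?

0.00587

Exit C_M = C_{M0}(1−X) = 6.35×0.512 = 3.251 mol/L.
A CSTR operates uniformly at the exit composition, giving r_N = 0.1557 and r_P = 26.53 (each k·C_M^n at C_M = 3.251).
Overall selectivity = C_N/C_P = r_Nτ/(r_Pτ) = r_N/r_P = 0.00587.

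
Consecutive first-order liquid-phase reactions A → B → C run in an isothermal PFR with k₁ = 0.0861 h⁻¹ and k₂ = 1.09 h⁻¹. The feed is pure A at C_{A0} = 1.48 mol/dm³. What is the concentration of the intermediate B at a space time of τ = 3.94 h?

For first-order series with pure A initially, C_B(τ) = k₁C_{A0}/(k₂−k₁)·(e^(−k₁τ) − e^(−k₂τ)).
e^(−k₁τ) = e^(−0.0861×3.94) = e^(−0.3392) = 0.7123; e^(−k₂τ) = e^(−4.295) = 0.01364.
C_B = 0.0861×1.48/(1.09−0.0861) × (0.7123−0.01364) = 0.1269×0.6987 = 0.08868 mol/dm³.

0.0887 mol/dm³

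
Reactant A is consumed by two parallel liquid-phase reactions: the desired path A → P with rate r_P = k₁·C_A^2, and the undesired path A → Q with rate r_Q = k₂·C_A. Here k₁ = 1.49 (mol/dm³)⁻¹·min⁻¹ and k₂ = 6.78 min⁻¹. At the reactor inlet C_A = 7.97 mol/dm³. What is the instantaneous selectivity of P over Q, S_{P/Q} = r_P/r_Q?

S_{P/Q} = r_P/r_Q = (k₁·C_A^2)/(k₂·C_A) = (k₁/k₂)·C_A.
= (1.49×7.970^2) / (6.78×7.970) = 94.65/54.04 = 1.75.

1.75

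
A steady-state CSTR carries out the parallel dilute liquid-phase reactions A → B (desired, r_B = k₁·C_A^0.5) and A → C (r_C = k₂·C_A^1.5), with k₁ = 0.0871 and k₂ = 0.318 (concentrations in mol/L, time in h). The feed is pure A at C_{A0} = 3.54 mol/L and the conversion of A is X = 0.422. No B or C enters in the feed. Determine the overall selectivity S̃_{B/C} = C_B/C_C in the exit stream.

Exit C_A = C_{A0}(1−X) = 3.54×0.578 = 2.046 mol/L.
In a CSTR the entire volume is at exit conditions, so r_B = 0.0871×2.046^0.5 = 0.1246 and r_C = 0.318×2.046^1.5 = 0.9307.
Overall selectivity = C_B/C_C = r_Bτ/(r_Cτ) = r_B/r_C = 0.134.

0.134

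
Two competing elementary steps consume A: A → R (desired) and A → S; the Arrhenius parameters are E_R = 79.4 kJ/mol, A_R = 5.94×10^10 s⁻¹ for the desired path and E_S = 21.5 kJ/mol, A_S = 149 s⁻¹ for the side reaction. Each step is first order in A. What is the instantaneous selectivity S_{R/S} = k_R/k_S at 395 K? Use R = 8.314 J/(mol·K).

8.78

With equal orders, S_{R/S} = k_R/k_S = (A_R/A_S)·exp[(E_S−E_R)/(RT)].
(E_S−E_R)/(RT) = (21.5−79.4)×10³/(8.314×395) = -57900/3284 = -17.63.
k_R/k_S = (5.94×10^10/149)·exp(-17.63) = 3.987×10^8 × 2.203×10^-8 = 8.78.
Since E_R > E_S, raising the temperature improves selectivity toward R.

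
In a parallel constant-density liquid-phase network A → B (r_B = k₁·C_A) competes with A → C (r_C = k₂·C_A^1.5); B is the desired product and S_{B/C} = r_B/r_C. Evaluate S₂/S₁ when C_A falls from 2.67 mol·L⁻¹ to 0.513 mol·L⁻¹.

2.28

S_{B/C} = (k₁/k₂)·C_A^-0.5, so S₂/S₁ = (C_{A,2}/C_{A,1})^-0.5.
= (0.513/2.67)^(-0.5) = (0.1921)^(-0.5) = 2.28.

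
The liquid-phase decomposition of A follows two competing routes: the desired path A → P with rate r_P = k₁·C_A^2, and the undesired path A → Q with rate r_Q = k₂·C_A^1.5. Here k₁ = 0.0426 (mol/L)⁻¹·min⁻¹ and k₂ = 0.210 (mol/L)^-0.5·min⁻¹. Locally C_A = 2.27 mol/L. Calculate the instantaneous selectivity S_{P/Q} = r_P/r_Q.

S_{P/Q} = r_P/r_Q = (k₁·C_A^2)/(k₂·C_A^1.5) = (k₁/k₂)·C_A^0.5.
= (0.0426×2.270^2) / (0.210×2.270^1.5) = 0.2195/0.7182 = 0.306.
Since the desired path is higher order in A, keeping C_A high (PFR or concentrated feed) favours P.

0.306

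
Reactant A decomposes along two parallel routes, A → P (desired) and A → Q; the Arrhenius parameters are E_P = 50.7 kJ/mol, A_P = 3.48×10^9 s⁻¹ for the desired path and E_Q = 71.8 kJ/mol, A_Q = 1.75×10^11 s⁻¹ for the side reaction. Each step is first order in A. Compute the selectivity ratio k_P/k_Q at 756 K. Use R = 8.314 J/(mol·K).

k_P/k_Q = (A_P/A_Q)·exp[−(E_P−E_Q)/(RT)] = (A_P/A_Q)·exp[(E_Q−E_P)/(RT)].
(E_Q−E_P)/(RT) = (71.8−50.7)×10³/(8.314×756) = 21100/6285 = 3.357.
k_P/k_Q = (3.48×10^9/1.75×10^11)·exp(3.357) = 0.01989 × 28.70 = 0.571.
Since E_P < E_Q, lowering the temperature improves selectivity toward P.

0.571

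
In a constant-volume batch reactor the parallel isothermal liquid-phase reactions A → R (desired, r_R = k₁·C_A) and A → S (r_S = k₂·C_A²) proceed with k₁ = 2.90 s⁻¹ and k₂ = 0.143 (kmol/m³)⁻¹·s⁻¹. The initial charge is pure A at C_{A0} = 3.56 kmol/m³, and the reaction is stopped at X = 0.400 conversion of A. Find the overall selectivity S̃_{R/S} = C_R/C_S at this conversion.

C_A = C_{A0}(1−X) = 2.136 kmol/m³.
Along a PFR/batch, dC_R/dC_A = −r_R/(r_R+r_S) = −k₁/(k₁+k₂·C_A).
Integrating from C_{A0} to C_A: C_R = (2.90/0.143)·ln[(2.90+0.143·3.56)/(2.90+0.143·2.14)] = 20.28·ln(3.409/3.205) = 1.249 kmol/m³.
C_S = (C_{A0}−C_A)−C_R = 0.1750 kmol/m³; S̃_{R/S} = 1.249/0.1750 = 7.14.

7.14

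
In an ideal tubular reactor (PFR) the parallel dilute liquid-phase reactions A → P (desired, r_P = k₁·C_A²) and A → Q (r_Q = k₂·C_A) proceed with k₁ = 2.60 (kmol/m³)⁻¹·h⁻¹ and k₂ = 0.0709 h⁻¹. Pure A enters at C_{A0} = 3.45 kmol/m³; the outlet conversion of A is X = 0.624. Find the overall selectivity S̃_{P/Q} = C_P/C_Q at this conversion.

C_A = C_{A0}(1−X) = 1.297 kmol/m³.
Along a PFR/batch, dC_Q/dC_A = −r_Q/(r_P+r_Q) = −k₂/(k₂+k₁·C_A).
Integrating from C_{A0} to C_A: C_Q = (0.0709/2.60)·ln[(0.0709+2.60·3.45)/(0.0709+2.60·1.30)] = 0.02727·ln(9.041/3.444) = 0.02632 kmol/m³.
Then C_P = (C_{A0}−C_A) − C_Q = 2.153 − 0.02632 = 2.126 kmol/m³.
S̃_{P/Q} = C_P/C_Q = 2.126/0.02632 = 80.8.

80.8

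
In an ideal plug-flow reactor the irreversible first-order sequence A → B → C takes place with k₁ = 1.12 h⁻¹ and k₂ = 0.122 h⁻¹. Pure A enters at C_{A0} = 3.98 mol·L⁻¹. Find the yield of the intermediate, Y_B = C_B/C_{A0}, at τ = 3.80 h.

For first-order series with pure A initially, C_B(τ) = k₁C_{A0}/(k₂−k₁)·(e^(−k₁τ) − e^(−k₂τ)).
e^(−k₁τ) = e^(−1.12×3.80) = e^(−4.256) = 0.01418; e^(−k₂τ) = e^(−0.4636) = 0.6290.
C_B = 1.12×3.98/(0.122−1.12) × (0.01418−0.6290) = (-4.467)×(-0.6148) = 2.746 mol·L⁻¹.
Y_B = C_B/C_{A0} = 2.746/3.98 = 0.690.

0.690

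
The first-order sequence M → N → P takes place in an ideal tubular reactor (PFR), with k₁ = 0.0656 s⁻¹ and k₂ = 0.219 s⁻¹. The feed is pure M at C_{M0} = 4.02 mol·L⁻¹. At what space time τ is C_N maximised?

The intermediate peaks when r₁ = r₂, i.e. k₁e^(−k₁τ) = k₂e^(−k₂τ), giving τ_opt = ln(k₂/k₁)/(k₂−k₁).
= ln(0.219/0.0656)/(0.219−0.0656) = ln(3.338)/0.1534 = 1.205/0.1534 = 7.86 s.

7.86 s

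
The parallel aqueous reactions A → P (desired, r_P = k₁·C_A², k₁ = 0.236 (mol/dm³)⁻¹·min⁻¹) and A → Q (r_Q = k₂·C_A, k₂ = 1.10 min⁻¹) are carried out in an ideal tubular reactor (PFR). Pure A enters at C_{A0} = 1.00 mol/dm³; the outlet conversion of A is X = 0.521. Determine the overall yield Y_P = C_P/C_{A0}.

C_A = C_{A0}(1−X) = 0.4790 mol/dm³.
Along a PFR/batch, dC_Q/dC_A = −r_Q/(r_P+r_Q) = −k₂/(k₂+k₁·C_A).
Integrating from C_{A0} to C_A: C_Q = (1.10/0.236)·ln[(1.10+0.236·1.00)/(1.10+0.236·0.479)] = 4.661·ln(1.336/1.213) = 0.4500 mol/dm³.
Then C_P = (C_{A0}−C_A) − C_Q = 0.5210 − 0.4500 = 0.07099 mol/dm³.
Y_P = C_P/C_{A0} = 0.07099/1.00 = 0.0710.

0.0710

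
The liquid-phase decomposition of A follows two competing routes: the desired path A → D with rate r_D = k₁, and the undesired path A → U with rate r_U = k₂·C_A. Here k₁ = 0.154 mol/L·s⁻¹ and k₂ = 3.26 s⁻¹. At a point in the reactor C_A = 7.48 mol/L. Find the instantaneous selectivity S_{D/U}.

S_{D/U} = r_D/r_U = (k₁)/(k₂·C_A) = (k₁/k₂)·C_A⁻¹.
= (0.154) / (3.26×7.480) = 0.1540/24.38 = 0.00632.
The undesired path is higher order in A, so low C_A (CSTR or dilute feed) favours D.

0.00632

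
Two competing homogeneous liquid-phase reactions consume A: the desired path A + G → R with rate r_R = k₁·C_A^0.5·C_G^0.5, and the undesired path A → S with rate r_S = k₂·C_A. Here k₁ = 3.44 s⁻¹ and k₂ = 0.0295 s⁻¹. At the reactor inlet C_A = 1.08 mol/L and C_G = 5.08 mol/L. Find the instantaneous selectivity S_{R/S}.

S_{R/S} = r_R/r_S = (k₁·C_A^0.5·C_G^0.5)/(k₂·C_A) = (k₁/k₂)·C_A^-0.5·C_G^0.5.
= (3.44×1.080^0.5×5.080^0.5) / (0.0295×1.080) = 8.058/0.03186 = 253.
The undesired path is higher order in A, so low C_A (CSTR or dilute feed) favours R.

253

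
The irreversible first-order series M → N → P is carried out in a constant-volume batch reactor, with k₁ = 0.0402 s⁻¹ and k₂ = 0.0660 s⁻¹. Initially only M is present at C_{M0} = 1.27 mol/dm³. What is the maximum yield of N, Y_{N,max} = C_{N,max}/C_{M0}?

At the optimum, C_{N,max}/C_{M0} = (k₁/k₂)^[k₂/(k₂−k₁)].
= (0.0402/0.0660)^(0.0660/(0.0660−0.0402)) = (0.6091)^(2.558) = 0.2813.

0.281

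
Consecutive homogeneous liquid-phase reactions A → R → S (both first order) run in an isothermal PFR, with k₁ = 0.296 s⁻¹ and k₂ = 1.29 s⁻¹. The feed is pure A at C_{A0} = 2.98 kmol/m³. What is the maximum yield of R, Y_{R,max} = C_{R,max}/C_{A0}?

0.148

Evaluating C_R at τ_opt = ln(k₂/k₁)/(k₂−k₁) gives C_{R,max}/C_{A0} = (k₁/k₂)^[k₂/(k₂−k₁)].
= (0.296/1.29)^(1.29/(1.29−0.296)) = (0.2295)^(1.298) = 0.1480.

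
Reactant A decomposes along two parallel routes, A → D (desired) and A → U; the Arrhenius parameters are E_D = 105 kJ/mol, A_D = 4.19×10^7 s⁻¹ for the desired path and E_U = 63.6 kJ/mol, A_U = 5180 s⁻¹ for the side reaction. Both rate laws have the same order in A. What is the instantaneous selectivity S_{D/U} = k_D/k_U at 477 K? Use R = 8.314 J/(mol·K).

0.237

Since both paths have the same order in A, the concentration cancels and S_{D/U} = k_D/k_U = (A_D/A_U)·exp[(E_U−E_D)/(RT)].
(E_U−E_D)/(RT) = (63.6−105)×10³/(8.314×477) = -41400/3966 = -10.44.
k_D/k_U = (4.19×10^7/5180)·exp(-10.44) = 8089 × 2.926×10^-5 = 0.237.
Since E_D > E_U, raising the temperature improves selectivity toward D.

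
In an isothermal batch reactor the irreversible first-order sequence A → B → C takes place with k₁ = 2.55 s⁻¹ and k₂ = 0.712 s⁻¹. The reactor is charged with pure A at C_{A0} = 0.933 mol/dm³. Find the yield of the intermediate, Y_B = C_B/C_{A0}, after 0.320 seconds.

0.491

For first-order series with pure A initially, C_B(t) = k₁C_{A0}/(k₂−k₁)·(e^(−k₁t) − e^(−k₂t)).
e^(−k₁t) = e^(−2.55×0.320) = e^(−0.8160) = 0.4422; e^(−k₂t) = e^(−0.2278) = 0.7963.
C_B = 2.55×0.933/(0.712−2.55) × (0.4422−0.7963) = (-1.294)×(-0.3541) = 0.4583 mol/dm³.
Y_B = C_B/C_{A0} = 0.4583/0.933 = 0.491.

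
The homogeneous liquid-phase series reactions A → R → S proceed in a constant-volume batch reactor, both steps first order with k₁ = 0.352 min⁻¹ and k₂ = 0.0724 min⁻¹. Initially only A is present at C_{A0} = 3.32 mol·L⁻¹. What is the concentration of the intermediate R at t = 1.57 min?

1.33 mol·L⁻¹

For first-order series with pure A initially, C_R(t) = k₁C_{A0}/(k₂−k₁)·(e^(−k₁t) − e^(−k₂t)).
e^(−k₁t) = e^(−0.352×1.57) = e^(−0.5526) = 0.5754; e^(−k₂t) = e^(−0.1137) = 0.8926.
C_R = 0.352×3.32/(0.0724−0.352) × (0.5754−0.8926) = (-4.180)×(-0.3171) = 1.325 mol·L⁻¹.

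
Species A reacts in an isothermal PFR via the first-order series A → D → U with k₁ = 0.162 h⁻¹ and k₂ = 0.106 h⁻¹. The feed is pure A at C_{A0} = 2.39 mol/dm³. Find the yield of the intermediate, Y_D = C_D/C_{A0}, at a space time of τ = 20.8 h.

0.219

For first-order series with pure A initially, C_D(τ) = k₁C_{A0}/(k₂−k₁)·(e^(−k₁τ) − e^(−k₂τ)).
e^(−k₁τ) = e^(−0.162×20.8) = e^(−3.370) = 0.03440; e^(−k₂τ) = e^(−2.205) = 0.1103.
C_D = 0.162×2.39/(0.106−0.162) × (0.03440−0.1103) = (-6.914)×(-0.07587) = 0.5246 mol/dm³.
Y_D = C_D/C_{A0} = 0.5246/2.39 = 0.219.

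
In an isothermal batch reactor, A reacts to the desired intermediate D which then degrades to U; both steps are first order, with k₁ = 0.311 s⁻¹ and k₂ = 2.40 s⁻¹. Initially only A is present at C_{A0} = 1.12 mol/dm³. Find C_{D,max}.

Evaluating C_D at t_opt = ln(k₂/k₁)/(k₂−k₁) gives C_{D,max}/C_{A0} = (k₁/k₂)^[k₂/(k₂−k₁)].
= (0.311/2.40)^(2.40/(2.40−0.311)) = (0.1296)^(1.149) = 0.09559.
C_{D,max} = 0.09559×1.12 = 0.107 mol/dm³.

0.107 mol/dm³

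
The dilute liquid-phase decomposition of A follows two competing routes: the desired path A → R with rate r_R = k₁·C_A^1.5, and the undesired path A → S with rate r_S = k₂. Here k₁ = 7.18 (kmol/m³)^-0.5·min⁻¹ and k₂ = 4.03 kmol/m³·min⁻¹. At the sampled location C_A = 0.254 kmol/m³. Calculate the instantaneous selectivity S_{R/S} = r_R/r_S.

0.228

S_{R/S} = r_R/r_S = (k₁·C_A^1.5)/(k₂) = (k₁/k₂)·C_A^1.5.
= (7.18×0.2540^1.5) / (4.03) = 0.9191/4.030 = 0.228.
Since the desired path is higher order in A, keeping C_A high (PFR or concentrated feed) favours R.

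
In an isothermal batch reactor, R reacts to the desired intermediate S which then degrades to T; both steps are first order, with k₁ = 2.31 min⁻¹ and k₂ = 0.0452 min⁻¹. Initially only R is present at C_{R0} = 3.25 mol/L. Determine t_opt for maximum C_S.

1.74 min

Setting dC_S/dt = 0 gives t_opt = ln(k₂/k₁)/(k₂−k₁).
= ln(0.0452/2.31)/(0.0452−2.31) = ln(0.01957)/-2.265 = -3.934/-2.265 = 1.74 min.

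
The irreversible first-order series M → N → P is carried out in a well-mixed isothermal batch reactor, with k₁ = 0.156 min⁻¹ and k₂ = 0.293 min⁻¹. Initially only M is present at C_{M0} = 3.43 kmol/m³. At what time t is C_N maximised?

4.60 min

For first-order series the maximum of C_N occurs at t_opt = ln(k₂/k₁)/(k₂−k₁).
= ln(0.293/0.156)/(0.293−0.156) = ln(1.878)/0.1370 = 0.6303/0.1370 = 4.60 min.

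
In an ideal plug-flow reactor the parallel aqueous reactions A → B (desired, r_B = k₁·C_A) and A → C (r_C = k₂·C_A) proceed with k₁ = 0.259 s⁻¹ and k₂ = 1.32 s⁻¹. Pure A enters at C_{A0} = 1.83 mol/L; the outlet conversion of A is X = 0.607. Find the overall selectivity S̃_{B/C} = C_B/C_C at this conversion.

C_A = C_{A0}(1−X) = 0.7192 mol/L.
Both paths are first order in A, so the instantaneous fraction to B is constant: dC_B/d(−C_A) = k₁/(k₁+k₂) = 0.1640.
C_B = 0.1640·(C_{A0}−C_A) = 0.1640×1.111 = 0.182 mol/L.
C_C = (C_{A0}−C_A)−C_B = 0.9286 mol/L; S̃_{B/C} = 0.1822/0.9286 = 0.196.

0.196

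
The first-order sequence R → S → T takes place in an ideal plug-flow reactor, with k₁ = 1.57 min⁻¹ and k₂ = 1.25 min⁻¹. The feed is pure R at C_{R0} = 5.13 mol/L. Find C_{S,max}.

Evaluating C_S at τ_opt = ln(k₂/k₁)/(k₂−k₁) gives C_{S,max}/C_{R0} = (k₁/k₂)^[k₂/(k₂−k₁)].
= (1.57/1.25)^(1.25/(1.25−1.57)) = (1.256)^(-3.906) = 0.4105.
C_{S,max} = 0.4105×5.13 = 2.11 mol/L.

2.11 mol/L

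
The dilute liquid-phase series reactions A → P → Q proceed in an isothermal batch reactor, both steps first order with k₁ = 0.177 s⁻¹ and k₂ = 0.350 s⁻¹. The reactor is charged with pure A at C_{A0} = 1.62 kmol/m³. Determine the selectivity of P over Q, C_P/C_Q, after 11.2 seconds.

0.163

For first-order series with pure A initially, C_P(t) = k₁C_{A0}/(k₂−k₁)·(e^(−k₁t) − e^(−k₂t)).
e^(−k₁t) = e^(−0.177×11.2) = e^(−1.982) = 0.1377; e^(−k₂t) = e^(−3.920) = 0.01984.
C_P = 0.177×1.62/(0.350−0.177) × (0.1377−0.01984) = 1.657×0.1179 = 0.1954 kmol/m³.
C_A = C_{A0}e^(−k₁t) = 0.2231 kmol/m³, so C_Q = C_{A0}−C_A−C_P = 1.201 kmol/m³; C_P/C_Q = 0.163.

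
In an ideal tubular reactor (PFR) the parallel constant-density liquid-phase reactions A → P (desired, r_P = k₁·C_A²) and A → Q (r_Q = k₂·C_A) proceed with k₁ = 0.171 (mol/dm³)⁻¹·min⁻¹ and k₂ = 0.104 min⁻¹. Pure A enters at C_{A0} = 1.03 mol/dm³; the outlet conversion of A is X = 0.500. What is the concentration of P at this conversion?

C_A = C_{A0}(1−X) = 0.5150 mol/dm³.
Along a PFR/batch, dC_Q/dC_A = −r_Q/(r_P+r_Q) = −k₂/(k₂+k₁·C_A).
Integrating from C_{A0} to C_A: C_Q = (0.104/0.171)·ln[(0.104+0.171·1.03)/(0.104+0.171·0.515)] = 0.6082·ln(0.2801/0.1921) = 0.2295 mol/dm³.
Then C_P = (C_{A0}−C_A) − C_Q = 0.5150 − 0.2295 = 0.2855 mol/dm³.

0.285 mol/dm³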